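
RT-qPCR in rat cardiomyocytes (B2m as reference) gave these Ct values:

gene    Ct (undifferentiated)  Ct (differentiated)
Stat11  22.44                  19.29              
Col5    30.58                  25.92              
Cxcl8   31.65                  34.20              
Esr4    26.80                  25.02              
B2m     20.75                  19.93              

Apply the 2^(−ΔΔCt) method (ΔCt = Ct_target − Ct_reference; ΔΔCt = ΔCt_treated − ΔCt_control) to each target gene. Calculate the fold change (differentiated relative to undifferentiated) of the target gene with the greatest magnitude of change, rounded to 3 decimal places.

Stat11: ΔΔCt = (19.29−19.93) − (22.44−20.75) = -0.64 − 1.69 = -2.33; fold change = 2^2.33 = 5.028
Col5: ΔΔCt = (25.92−19.93) − (30.58−20.75) = 5.99 − 9.83 = -3.84; fold change = 2^3.84 = 14.320
Cxcl8: ΔΔCt = (34.20−19.93) − (31.65−20.75) = 14.27 − 10.90 = 3.37; fold change = 2^-3.37 = 0.097
Esr4: ΔΔCt = (25.02−19.93) − (26.80−20.75) = 5.09 − 6.05 = -0.96; fold change = 2^0.96 = 1.945
Col5 has the largest |ΔΔCt| = 3.84.

14.320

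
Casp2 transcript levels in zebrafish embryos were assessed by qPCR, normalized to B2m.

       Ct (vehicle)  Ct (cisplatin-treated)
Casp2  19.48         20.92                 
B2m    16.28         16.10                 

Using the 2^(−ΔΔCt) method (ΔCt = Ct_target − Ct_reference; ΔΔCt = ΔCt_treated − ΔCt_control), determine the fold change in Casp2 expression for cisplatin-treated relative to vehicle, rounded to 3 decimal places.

0.325

ΔCt(vehicle) = 19.480 − 16.280 = 3.200
ΔCt(cisplatin-treated) = 20.920 − 16.100 = 4.820
ΔΔCt = 4.820 − 3.200 = 1.620
Fold change = 2^(−1.620) = 0.3253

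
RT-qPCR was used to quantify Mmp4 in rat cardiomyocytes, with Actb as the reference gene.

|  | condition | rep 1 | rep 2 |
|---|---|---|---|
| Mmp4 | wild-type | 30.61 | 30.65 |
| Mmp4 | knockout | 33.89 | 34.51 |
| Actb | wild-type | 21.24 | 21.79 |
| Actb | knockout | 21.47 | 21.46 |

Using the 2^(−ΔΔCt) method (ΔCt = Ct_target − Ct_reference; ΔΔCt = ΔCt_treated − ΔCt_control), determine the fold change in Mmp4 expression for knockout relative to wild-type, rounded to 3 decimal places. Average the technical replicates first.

Mean Ct: Mmp4 wild-type 30.630; Mmp4 knockout 34.200; Actb wild-type 21.515; Actb knockout 21.465
ΔCt(wild-type) = 30.630 − 21.515 = 9.115
ΔCt(knockout) = 34.200 − 21.465 = 12.735
ΔΔCt = 12.735 − 9.115 = 3.620
Fold change = 2^(−3.620) = 0.0813

0.081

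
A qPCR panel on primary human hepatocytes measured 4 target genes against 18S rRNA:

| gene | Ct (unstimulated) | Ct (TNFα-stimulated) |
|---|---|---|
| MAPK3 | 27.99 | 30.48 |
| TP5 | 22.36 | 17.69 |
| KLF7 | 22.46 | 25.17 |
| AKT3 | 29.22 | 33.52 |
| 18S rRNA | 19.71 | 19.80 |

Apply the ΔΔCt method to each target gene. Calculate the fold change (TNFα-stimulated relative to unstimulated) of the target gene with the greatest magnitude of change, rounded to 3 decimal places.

MAPK3: ΔΔCt = (30.48−19.80) − (27.99−19.71) = 10.68 − 8.28 = 2.40; fold change = 2^-2.40 = 0.189
TP5: ΔΔCt = (17.69−19.80) − (22.36−19.71) = -2.11 − 2.65 = -4.76; fold change = 2^4.76 = 27.096
KLF7: ΔΔCt = (25.17−19.80) − (22.46−19.71) = 5.37 − 2.75 = 2.62; fold change = 2^-2.62 = 0.163
AKT3: ΔΔCt = (33.52−19.80) − (29.22−19.71) = 13.72 − 9.51 = 4.21; fold change = 2^-4.21 = 0.054
TP5 has the largest |ΔΔCt| = 4.76.

27.096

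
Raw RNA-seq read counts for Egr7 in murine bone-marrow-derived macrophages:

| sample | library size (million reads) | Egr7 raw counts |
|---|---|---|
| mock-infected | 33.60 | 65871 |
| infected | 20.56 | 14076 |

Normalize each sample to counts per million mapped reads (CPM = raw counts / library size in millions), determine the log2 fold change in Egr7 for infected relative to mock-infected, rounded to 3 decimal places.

-1.518

CPM(mock-infected) = 65871 / 33.60 = 1960.4464
CPM(infected) = 14076 / 20.56 = 684.6304
Fold change = 684.6304 / 1960.4464 = 0.34922
log2(0.34922) = -1.5178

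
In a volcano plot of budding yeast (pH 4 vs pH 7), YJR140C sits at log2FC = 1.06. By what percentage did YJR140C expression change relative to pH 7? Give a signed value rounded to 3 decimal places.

108.493%

Fold change = 2^(1.06) = 2.0849
Percent change = (FC − 1) × 100% = (2.0849 − 1) × 100 = 108.493%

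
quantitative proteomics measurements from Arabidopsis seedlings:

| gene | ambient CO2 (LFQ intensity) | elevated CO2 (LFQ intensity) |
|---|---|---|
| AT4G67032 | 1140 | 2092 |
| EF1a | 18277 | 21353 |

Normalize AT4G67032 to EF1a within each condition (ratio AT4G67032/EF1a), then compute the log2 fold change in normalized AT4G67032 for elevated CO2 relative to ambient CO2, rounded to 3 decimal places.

0.651

AT4G67032/EF1a (ambient CO2) = 1140 / 18277 = 0.062373
AT4G67032/EF1a (elevated CO2) = 2092 / 21353 = 0.097972
Fold change = 0.097972 / 0.062373 = 1.5707
log2(1.5707) = 0.6514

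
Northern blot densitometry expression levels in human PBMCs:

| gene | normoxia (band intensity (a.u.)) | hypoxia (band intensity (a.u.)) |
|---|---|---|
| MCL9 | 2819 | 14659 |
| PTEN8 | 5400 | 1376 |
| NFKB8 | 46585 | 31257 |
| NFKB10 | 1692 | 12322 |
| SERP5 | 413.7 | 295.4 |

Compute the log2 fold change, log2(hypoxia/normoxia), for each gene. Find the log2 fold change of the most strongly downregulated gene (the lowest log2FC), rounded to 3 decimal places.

-1.972

log2(14659/2819) = 2.379  (MCL9)
log2(1376/5400) = -1.972  (PTEN8)
log2(31257/46585) = -0.576  (NFKB8)
log2(12322/1692) = 2.864  (NFKB10)
log2(295.4/413.7) = -0.486  (SERP5)
PTEN8 is most strongly downregulated.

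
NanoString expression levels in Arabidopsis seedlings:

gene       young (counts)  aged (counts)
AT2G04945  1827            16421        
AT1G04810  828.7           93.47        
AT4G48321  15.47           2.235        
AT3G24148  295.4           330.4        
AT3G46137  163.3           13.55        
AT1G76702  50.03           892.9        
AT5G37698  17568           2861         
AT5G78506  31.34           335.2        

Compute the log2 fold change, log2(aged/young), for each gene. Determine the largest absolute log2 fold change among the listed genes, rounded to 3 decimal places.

4.158

log2(16421/1827) = 3.168  (AT2G04945)
log2(93.47/828.7) = -3.148  (AT1G04810)
log2(2.235/15.47) = -2.791  (AT4G48321)
log2(330.4/295.4) = 0.162  (AT3G24148)
log2(13.55/163.3) = -3.591  (AT3G46137)
log2(892.9/50.03) = 4.158  (AT1G76702)
log2(2861/17568) = -2.618  (AT5G37698)
log2(335.2/31.34) = 3.419  (AT5G78506)
The largest magnitude belongs to AT1G76702.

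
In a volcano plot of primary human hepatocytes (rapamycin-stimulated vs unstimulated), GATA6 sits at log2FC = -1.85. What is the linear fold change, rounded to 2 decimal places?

0.28

Fold change = 2^(-1.85) = 0.277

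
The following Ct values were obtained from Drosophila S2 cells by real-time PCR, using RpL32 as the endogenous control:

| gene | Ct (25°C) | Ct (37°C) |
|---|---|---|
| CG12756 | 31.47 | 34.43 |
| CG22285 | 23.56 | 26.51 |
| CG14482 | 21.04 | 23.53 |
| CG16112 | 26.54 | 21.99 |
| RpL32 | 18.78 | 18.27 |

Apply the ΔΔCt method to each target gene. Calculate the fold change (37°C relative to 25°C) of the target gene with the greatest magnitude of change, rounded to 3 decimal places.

CG12756: ΔΔCt = (34.43−18.27) − (31.47−18.78) = 16.16 − 12.69 = 3.47; fold change = 2^-3.47 = 0.090
CG22285: ΔΔCt = (26.51−18.27) − (23.56−18.78) = 8.24 − 4.78 = 3.46; fold change = 2^-3.46 = 0.091
CG14482: ΔΔCt = (23.53−18.27) − (21.04−18.78) = 5.26 − 2.26 = 3.00; fold change = 2^-3.00 = 0.125
CG16112: ΔΔCt = (21.99−18.27) − (26.54−18.78) = 3.72 − 7.76 = -4.04; fold change = 2^4.04 = 16.450
CG16112 has the largest |ΔΔCt| = 4.04.

16.450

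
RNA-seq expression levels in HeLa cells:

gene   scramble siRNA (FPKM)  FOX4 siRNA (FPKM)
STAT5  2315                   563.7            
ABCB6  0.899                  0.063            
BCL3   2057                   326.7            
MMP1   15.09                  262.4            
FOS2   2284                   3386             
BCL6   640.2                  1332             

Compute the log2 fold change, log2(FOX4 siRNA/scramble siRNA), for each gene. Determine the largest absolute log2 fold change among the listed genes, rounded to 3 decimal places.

4.120

log2(563.7/2315) = -2.038  (STAT5)
log2(0.063/0.899) = -3.835  (ABCB6)
log2(326.7/2057) = -2.655  (BCL3)
log2(262.4/15.09) = 4.120  (MMP1)
log2(3386/2284) = 0.568  (FOS2)
log2(1332/640.2) = 1.057  (BCL6)
The largest magnitude belongs to MMP1.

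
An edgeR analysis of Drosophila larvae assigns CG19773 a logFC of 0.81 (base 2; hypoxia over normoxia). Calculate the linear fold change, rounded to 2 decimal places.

Fold change = 2^(0.81) = 1.753

1.75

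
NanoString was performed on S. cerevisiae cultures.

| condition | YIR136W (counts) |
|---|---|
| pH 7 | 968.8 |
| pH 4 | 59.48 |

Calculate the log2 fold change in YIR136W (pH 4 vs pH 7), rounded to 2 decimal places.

-4.03

Fold change = 59.48 / 968.8 = 0.0614
log2(0.0614) = -4.026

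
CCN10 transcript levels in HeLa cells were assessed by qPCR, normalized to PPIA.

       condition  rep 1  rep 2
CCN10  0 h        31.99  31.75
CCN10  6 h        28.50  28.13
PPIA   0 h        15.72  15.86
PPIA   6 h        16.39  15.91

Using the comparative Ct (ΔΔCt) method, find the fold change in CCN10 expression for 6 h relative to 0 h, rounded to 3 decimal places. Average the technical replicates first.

15.085

Mean Ct: CCN10 0 h 31.870; CCN10 6 h 28.315; PPIA 0 h 15.790; PPIA 6 h 16.150
ΔCt(0 h) = 31.870 − 15.790 = 16.080
ΔCt(6 h) = 28.315 − 16.150 = 12.165
ΔΔCt = 12.165 − 16.080 = -3.915
Fold change = 2^(−(-3.915)) = 2^3.915 = 15.0846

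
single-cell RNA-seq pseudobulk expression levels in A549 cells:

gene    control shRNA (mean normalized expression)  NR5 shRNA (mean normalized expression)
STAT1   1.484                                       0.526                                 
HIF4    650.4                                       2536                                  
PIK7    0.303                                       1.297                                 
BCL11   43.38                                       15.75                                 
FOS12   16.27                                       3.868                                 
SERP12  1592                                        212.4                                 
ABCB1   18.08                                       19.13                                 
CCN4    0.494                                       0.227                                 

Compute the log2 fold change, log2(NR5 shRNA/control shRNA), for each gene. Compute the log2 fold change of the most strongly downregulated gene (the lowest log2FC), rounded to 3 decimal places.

log2(0.526/1.484) = -1.496  (STAT1)
log2(2536/650.4) = 1.963  (HIF4)
log2(1.297/0.303) = 2.098  (PIK7)
log2(15.75/43.38) = -1.462  (BCL11)
log2(3.868/16.27) = -2.073  (FOS12)
log2(212.4/1592) = -2.906  (SERP12)
log2(19.13/18.08) = 0.081  (ABCB1)
log2(0.227/0.494) = -1.122  (CCN4)
SERP12 is most strongly downregulated.

-2.906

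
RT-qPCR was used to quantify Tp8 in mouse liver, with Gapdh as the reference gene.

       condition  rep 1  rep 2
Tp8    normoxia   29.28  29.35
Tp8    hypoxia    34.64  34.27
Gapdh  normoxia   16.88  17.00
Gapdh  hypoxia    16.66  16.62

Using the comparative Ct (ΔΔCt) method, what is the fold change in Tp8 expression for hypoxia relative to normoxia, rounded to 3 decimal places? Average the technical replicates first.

Mean Ct: Tp8 normoxia 29.315; Tp8 hypoxia 34.455; Gapdh normoxia 16.940; Gapdh hypoxia 16.640
ΔCt(normoxia) = 29.315 − 16.940 = 12.375
ΔCt(hypoxia) = 34.455 − 16.640 = 17.815
ΔΔCt = 17.815 − 12.375 = 5.440
Fold change = 2^(−5.440) = 0.0230

0.023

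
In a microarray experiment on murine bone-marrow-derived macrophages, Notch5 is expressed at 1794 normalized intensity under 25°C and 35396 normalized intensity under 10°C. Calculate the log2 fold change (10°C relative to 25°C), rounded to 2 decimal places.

4.30

Fold change = 35396 / 1794 = 19.7302
log2(19.7302) = 4.302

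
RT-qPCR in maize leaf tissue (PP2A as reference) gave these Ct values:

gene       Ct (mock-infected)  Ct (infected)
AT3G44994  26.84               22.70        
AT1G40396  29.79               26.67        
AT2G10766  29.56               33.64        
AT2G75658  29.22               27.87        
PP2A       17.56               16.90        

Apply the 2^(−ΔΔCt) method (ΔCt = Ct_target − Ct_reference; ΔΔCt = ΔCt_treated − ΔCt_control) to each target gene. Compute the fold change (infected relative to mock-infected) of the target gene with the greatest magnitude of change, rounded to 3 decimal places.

0.037

AT3G44994: ΔΔCt = (22.70−16.90) − (26.84−17.56) = 5.80 − 9.28 = -3.48; fold change = 2^3.48 = 11.158
AT1G40396: ΔΔCt = (26.67−16.90) − (29.79−17.56) = 9.77 − 12.23 = -2.46; fold change = 2^2.46 = 5.502
AT2G10766: ΔΔCt = (33.64−16.90) − (29.56−17.56) = 16.74 − 12.00 = 4.74; fold change = 2^-4.74 = 0.037
AT2G75658: ΔΔCt = (27.87−16.90) − (29.22−17.56) = 10.97 − 11.66 = -0.69; fold change = 2^0.69 = 1.613
AT2G10766 has the largest |ΔΔCt| = 4.74.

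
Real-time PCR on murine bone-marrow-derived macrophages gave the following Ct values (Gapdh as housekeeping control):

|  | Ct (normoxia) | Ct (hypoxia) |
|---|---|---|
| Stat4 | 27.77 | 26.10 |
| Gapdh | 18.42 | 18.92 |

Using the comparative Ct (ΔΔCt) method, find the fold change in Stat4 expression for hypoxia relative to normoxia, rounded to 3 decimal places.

ΔCt(normoxia) = 27.770 − 18.420 = 9.350
ΔCt(hypoxia) = 26.100 − 18.920 = 7.180
ΔΔCt = 7.180 − 9.350 = -2.170
Fold change = 2^(−(-2.170)) = 2^2.170 = 4.5002

4.500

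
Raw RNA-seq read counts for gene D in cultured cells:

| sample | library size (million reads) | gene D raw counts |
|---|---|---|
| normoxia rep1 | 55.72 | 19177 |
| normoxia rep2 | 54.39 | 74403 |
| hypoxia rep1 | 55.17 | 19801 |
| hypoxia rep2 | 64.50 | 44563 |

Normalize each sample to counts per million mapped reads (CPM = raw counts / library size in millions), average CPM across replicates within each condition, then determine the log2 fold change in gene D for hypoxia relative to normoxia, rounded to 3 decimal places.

-0.706

CPM(normoxia rep1) = 19177 / 55.72 = 344.1673
CPM(normoxia rep2) = 74403 / 54.39 = 1367.9537
CPM(hypoxia rep1) = 19801 / 55.17 = 358.9088
CPM(hypoxia rep2) = 44563 / 64.50 = 690.8992
mean CPM(normoxia) = 856.0605; mean CPM(hypoxia) = 524.9040
Fold change = 524.9040 / 856.0605 = 0.61316
log2(0.61316) = -0.7057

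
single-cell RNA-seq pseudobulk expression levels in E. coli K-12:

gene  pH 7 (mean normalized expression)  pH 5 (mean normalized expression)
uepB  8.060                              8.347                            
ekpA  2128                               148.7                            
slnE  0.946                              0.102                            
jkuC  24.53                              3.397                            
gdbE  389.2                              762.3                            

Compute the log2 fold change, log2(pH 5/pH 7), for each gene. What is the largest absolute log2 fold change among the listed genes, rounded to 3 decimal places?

log2(8.347/8.060) = 0.050  (uepB)
log2(148.7/2128) = -3.839  (ekpA)
log2(0.102/0.946) = -3.213  (slnE)
log2(3.397/24.53) = -2.852  (jkuC)
log2(762.3/389.2) = 0.970  (gdbE)
The largest magnitude belongs to ekpA.

3.839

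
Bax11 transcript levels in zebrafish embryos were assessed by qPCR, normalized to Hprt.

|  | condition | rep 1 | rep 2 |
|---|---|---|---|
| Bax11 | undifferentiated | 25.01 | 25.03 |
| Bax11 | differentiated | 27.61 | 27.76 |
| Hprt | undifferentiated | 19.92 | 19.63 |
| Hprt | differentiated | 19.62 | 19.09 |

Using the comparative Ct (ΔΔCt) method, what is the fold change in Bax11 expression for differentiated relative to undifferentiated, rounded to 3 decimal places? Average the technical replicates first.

Mean Ct: Bax11 undifferentiated 25.020; Bax11 differentiated 27.685; Hprt undifferentiated 19.775; Hprt differentiated 19.355
ΔCt(undifferentiated) = 25.020 − 19.775 = 5.245
ΔCt(differentiated) = 27.685 − 19.355 = 8.330
ΔΔCt = 8.330 − 5.245 = 3.085
Fold change = 2^(−3.085) = 0.1178

0.118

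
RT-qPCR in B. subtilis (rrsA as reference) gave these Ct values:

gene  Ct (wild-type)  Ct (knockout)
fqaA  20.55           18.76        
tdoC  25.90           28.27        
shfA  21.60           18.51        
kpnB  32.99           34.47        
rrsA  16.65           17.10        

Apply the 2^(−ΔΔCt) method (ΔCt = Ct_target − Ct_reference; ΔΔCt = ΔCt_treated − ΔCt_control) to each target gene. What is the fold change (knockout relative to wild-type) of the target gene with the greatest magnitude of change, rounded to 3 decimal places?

11.632

fqaA: ΔΔCt = (18.76−17.10) − (20.55−16.65) = 1.66 − 3.90 = -2.24; fold change = 2^2.24 = 4.724
tdoC: ΔΔCt = (28.27−17.10) − (25.90−16.65) = 11.17 − 9.25 = 1.92; fold change = 2^-1.92 = 0.264
shfA: ΔΔCt = (18.51−17.10) − (21.60−16.65) = 1.41 − 4.95 = -3.54; fold change = 2^3.54 = 11.632
kpnB: ΔΔCt = (34.47−17.10) − (32.99−16.65) = 17.37 − 16.34 = 1.03; fold change = 2^-1.03 = 0.490
shfA has the largest |ΔΔCt| = 3.54.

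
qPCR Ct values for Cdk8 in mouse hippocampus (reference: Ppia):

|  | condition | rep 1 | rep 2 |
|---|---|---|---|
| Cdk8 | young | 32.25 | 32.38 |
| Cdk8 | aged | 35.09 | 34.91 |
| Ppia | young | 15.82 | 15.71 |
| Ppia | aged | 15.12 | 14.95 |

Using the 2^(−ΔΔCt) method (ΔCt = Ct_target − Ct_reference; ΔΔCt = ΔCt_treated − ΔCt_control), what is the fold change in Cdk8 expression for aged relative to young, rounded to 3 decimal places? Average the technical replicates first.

0.094

Mean Ct: Cdk8 young 32.315; Cdk8 aged 35.000; Ppia young 15.765; Ppia aged 15.035
ΔCt(young) = 32.315 − 15.765 = 16.550
ΔCt(aged) = 35.000 − 15.035 = 19.965
ΔΔCt = 19.965 − 16.550 = 3.415
Fold change = 2^(−3.415) = 0.0938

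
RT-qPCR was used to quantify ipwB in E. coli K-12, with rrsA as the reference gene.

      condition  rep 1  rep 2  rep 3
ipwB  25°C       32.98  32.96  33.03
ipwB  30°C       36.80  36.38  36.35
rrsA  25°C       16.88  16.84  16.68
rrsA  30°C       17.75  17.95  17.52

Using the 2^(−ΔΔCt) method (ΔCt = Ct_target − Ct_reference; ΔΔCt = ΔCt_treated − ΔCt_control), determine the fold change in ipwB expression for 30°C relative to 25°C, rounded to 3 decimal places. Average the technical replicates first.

Mean Ct: ipwB 25°C 32.990; ipwB 30°C 36.510; rrsA 25°C 16.800; rrsA 30°C 17.740
ΔCt(25°C) = 32.990 − 16.800 = 16.190
ΔCt(30°C) = 36.510 − 17.740 = 18.770
ΔΔCt = 18.770 − 16.190 = 2.580
Fold change = 2^(−2.580) = 0.1672

0.167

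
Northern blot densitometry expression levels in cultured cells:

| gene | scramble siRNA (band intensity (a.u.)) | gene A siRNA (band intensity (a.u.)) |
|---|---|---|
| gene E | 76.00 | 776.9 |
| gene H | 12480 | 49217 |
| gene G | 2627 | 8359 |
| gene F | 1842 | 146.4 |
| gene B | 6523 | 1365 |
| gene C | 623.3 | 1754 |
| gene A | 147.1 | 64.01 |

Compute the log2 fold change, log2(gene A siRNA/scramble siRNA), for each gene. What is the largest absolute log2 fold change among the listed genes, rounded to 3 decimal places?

3.653

log2(776.9/76.00) = 3.354  (gene E)
log2(49217/12480) = 1.980  (gene H)
log2(8359/2627) = 1.670  (gene G)
log2(146.4/1842) = -3.653  (gene F)
log2(1365/6523) = -2.257  (gene B)
log2(1754/623.3) = 1.493  (gene C)
log2(64.01/147.1) = -1.200  (gene A)
The largest magnitude belongs to gene F.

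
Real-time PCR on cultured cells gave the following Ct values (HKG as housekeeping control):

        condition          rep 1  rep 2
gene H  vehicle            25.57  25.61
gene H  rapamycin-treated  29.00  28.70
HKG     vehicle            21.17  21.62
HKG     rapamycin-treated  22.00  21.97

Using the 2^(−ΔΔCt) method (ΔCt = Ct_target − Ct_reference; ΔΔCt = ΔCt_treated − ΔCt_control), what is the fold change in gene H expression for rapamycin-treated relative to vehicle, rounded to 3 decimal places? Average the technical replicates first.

Mean Ct: gene H vehicle 25.590; gene H rapamycin-treated 28.850; HKG vehicle 21.395; HKG rapamycin-treated 21.985
ΔCt(vehicle) = 25.590 − 21.395 = 4.195
ΔCt(rapamycin-treated) = 28.850 − 21.985 = 6.865
ΔΔCt = 6.865 − 4.195 = 2.670
Fold change = 2^(−2.670) = 0.1571

0.157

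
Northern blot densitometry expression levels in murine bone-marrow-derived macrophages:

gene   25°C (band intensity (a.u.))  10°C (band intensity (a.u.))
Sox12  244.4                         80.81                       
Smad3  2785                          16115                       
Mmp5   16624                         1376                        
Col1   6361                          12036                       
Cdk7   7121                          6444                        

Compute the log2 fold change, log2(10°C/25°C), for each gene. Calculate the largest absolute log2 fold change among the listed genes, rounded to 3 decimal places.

log2(80.81/244.4) = -1.597  (Sox12)
log2(16115/2785) = 2.533  (Smad3)
log2(1376/16624) = -3.595  (Mmp5)
log2(12036/6361) = 0.920  (Col1)
log2(6444/7121) = -0.144  (Cdk7)
The largest magnitude belongs to Mmp5.

3.595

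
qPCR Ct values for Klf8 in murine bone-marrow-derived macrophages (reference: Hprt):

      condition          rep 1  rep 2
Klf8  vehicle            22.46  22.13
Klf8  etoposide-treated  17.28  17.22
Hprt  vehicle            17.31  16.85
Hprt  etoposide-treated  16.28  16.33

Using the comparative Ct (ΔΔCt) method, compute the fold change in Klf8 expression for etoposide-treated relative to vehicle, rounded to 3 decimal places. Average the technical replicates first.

Mean Ct: Klf8 vehicle 22.295; Klf8 etoposide-treated 17.250; Hprt vehicle 17.080; Hprt etoposide-treated 16.305
ΔCt(vehicle) = 22.295 − 17.080 = 5.215
ΔCt(etoposide-treated) = 17.250 − 16.305 = 0.945
ΔΔCt = 0.945 − 5.215 = -4.270
Fold change = 2^(−(-4.270)) = 2^4.270 = 19.2929

19.293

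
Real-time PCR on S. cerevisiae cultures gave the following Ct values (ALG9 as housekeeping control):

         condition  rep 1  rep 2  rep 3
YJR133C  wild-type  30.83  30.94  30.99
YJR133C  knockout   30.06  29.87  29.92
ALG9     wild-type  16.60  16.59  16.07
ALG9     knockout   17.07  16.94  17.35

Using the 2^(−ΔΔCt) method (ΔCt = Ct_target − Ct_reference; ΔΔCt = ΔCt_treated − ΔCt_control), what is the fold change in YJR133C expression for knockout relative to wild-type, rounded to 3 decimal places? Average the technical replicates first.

Mean Ct: YJR133C wild-type 30.920; YJR133C knockout 29.950; ALG9 wild-type 16.420; ALG9 knockout 17.120
ΔCt(wild-type) = 30.920 − 16.420 = 14.500
ΔCt(knockout) = 29.950 − 17.120 = 12.830
ΔΔCt = 12.830 − 14.500 = -1.670
Fold change = 2^(−(-1.670)) = 2^1.670 = 3.1821

3.182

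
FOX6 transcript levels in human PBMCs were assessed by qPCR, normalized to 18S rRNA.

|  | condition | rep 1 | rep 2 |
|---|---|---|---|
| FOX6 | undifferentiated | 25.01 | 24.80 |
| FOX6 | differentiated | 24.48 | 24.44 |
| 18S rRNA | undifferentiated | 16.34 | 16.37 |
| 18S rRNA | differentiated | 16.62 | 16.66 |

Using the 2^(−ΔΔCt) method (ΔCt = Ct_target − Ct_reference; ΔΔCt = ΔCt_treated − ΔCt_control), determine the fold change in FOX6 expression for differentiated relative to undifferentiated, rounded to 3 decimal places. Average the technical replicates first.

Mean Ct: FOX6 undifferentiated 24.905; FOX6 differentiated 24.460; 18S rRNA undifferentiated 16.355; 18S rRNA differentiated 16.640
ΔCt(undifferentiated) = 24.905 − 16.355 = 8.550
ΔCt(differentiated) = 24.460 − 16.640 = 7.820
ΔΔCt = 7.820 − 8.550 = -0.730
Fold change = 2^(−(-0.730)) = 2^0.730 = 1.6586

1.659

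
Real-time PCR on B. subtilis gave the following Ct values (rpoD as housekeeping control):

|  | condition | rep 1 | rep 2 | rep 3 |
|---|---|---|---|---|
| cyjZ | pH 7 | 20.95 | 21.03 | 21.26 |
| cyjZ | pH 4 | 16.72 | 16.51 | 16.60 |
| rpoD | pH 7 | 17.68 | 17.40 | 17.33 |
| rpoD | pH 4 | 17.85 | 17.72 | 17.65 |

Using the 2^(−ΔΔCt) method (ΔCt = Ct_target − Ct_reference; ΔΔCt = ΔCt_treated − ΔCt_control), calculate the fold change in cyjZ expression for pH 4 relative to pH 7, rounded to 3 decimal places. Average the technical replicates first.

Mean Ct: cyjZ pH 7 21.080; cyjZ pH 4 16.610; rpoD pH 7 17.470; rpoD pH 4 17.740
ΔCt(pH 7) = 21.080 − 17.470 = 3.610
ΔCt(pH 4) = 16.610 − 17.740 = -1.130
ΔΔCt = -1.130 − 3.610 = -4.740
Fold change = 2^(−(-4.740)) = 2^4.740 = 26.7228

26.723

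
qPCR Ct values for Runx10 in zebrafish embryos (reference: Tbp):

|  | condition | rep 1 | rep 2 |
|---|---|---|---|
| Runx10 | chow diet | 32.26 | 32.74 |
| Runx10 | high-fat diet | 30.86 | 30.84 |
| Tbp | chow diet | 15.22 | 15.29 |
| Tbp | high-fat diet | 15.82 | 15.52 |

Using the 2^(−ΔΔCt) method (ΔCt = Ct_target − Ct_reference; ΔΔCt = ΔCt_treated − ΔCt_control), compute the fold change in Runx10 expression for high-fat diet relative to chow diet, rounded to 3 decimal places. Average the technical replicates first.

Mean Ct: Runx10 chow diet 32.500; Runx10 high-fat diet 30.850; Tbp chow diet 15.255; Tbp high-fat diet 15.670
ΔCt(chow diet) = 32.500 − 15.255 = 17.245
ΔCt(high-fat diet) = 30.850 − 15.670 = 15.180
ΔΔCt = 15.180 − 17.245 = -2.065
Fold change = 2^(−(-2.065)) = 2^2.065 = 4.1843

4.184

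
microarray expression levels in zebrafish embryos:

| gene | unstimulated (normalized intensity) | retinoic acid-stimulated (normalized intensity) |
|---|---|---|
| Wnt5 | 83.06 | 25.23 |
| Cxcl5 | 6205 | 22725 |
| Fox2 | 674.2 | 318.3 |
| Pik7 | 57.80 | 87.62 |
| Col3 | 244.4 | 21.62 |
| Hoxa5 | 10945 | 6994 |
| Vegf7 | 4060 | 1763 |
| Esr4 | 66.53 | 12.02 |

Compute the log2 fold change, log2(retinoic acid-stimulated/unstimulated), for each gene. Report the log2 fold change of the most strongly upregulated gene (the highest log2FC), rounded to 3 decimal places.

1.873

log2(25.23/83.06) = -1.719  (Wnt5)
log2(22725/6205) = 1.873  (Cxcl5)
log2(318.3/674.2) = -1.083  (Fox2)
log2(87.62/57.80) = 0.600  (Pik7)
log2(21.62/244.4) = -3.499  (Col3)
log2(6994/10945) = -0.646  (Hoxa5)
log2(1763/4060) = -1.203  (Vegf7)
log2(12.02/66.53) = -2.469  (Esr4)
Cxcl5 is most strongly upregulated.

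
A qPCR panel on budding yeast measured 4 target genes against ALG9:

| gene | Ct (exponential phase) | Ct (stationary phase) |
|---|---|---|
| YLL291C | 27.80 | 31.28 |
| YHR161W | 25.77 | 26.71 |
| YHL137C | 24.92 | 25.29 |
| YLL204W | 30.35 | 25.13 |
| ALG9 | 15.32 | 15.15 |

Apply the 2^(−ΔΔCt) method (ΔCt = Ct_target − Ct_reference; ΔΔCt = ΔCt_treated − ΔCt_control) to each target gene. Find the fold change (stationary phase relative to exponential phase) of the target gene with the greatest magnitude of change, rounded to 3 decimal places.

33.128

YLL291C: ΔΔCt = (31.28−15.15) − (27.80−15.32) = 16.13 − 12.48 = 3.65; fold change = 2^-3.65 = 0.080
YHR161W: ΔΔCt = (26.71−15.15) − (25.77−15.32) = 11.56 − 10.45 = 1.11; fold change = 2^-1.11 = 0.463
YHL137C: ΔΔCt = (25.29−15.15) − (24.92−15.32) = 10.14 − 9.60 = 0.54; fold change = 2^-0.54 = 0.688
YLL204W: ΔΔCt = (25.13−15.15) − (30.35−15.32) = 9.98 − 15.03 = -5.05; fold change = 2^5.05 = 33.128
YLL204W has the largest |ΔΔCt| = 5.05.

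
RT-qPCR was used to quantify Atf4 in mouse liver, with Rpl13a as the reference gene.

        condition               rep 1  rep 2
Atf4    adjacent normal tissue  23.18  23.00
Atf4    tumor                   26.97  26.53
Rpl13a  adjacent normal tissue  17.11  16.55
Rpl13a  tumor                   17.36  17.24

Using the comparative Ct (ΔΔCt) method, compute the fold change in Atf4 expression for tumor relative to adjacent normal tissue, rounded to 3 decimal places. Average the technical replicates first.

0.110

Mean Ct: Atf4 adjacent normal tissue 23.090; Atf4 tumor 26.750; Rpl13a adjacent normal tissue 16.830; Rpl13a tumor 17.300
ΔCt(adjacent normal tissue) = 23.090 − 16.830 = 6.260
ΔCt(tumor) = 26.750 − 17.300 = 9.450
ΔΔCt = 9.450 − 6.260 = 3.190
Fold change = 2^(−3.190) = 0.1096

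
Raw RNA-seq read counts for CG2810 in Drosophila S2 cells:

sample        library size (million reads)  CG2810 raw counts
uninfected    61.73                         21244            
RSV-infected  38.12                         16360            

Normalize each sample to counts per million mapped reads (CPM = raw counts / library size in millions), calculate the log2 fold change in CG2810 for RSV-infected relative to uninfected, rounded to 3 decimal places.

0.319

CPM(uninfected) = 21244 / 61.73 = 344.1439
CPM(RSV-infected) = 16360 / 38.12 = 429.1710
Fold change = 429.1710 / 344.1439 = 1.24707
log2(1.24707) = 0.3185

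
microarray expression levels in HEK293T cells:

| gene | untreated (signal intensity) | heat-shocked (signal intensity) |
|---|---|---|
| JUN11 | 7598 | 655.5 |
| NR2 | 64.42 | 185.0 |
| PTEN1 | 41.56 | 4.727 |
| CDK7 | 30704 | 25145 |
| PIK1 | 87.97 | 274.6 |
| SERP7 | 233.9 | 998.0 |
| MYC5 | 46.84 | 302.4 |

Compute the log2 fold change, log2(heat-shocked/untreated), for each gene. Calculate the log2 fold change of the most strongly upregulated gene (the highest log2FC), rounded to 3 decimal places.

log2(655.5/7598) = -3.535  (JUN11)
log2(185.0/64.42) = 1.522  (NR2)
log2(4.727/41.56) = -3.136  (PTEN1)
log2(25145/30704) = -0.288  (CDK7)
log2(274.6/87.97) = 1.642  (PIK1)
log2(998.0/233.9) = 2.093  (SERP7)
log2(302.4/46.84) = 2.691  (MYC5)
MYC5 is most strongly upregulated.

2.691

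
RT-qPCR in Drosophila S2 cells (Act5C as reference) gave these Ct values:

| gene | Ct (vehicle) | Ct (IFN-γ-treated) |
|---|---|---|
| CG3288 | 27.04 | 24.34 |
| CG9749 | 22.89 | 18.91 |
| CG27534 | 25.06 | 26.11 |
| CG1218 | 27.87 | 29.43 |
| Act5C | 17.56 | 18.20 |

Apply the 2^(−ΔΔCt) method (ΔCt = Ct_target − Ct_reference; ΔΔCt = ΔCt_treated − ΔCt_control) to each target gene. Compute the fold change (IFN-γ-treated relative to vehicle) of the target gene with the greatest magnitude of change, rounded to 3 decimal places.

CG3288: ΔΔCt = (24.34−18.20) − (27.04−17.56) = 6.14 − 9.48 = -3.34; fold change = 2^3.34 = 10.126
CG9749: ΔΔCt = (18.91−18.20) − (22.89−17.56) = 0.71 − 5.33 = -4.62; fold change = 2^4.62 = 24.590
CG27534: ΔΔCt = (26.11−18.20) − (25.06−17.56) = 7.91 − 7.50 = 0.41; fold change = 2^-0.41 = 0.753
CG1218: ΔΔCt = (29.43−18.20) − (27.87−17.56) = 11.23 − 10.31 = 0.92; fold change = 2^-0.92 = 0.529
CG9749 has the largest |ΔΔCt| = 4.62.

24.590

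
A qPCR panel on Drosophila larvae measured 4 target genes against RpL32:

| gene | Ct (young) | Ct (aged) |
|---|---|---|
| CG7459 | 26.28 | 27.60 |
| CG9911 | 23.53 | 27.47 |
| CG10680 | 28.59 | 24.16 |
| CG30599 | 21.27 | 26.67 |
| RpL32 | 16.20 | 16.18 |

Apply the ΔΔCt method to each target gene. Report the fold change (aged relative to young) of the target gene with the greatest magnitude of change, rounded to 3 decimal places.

CG7459: ΔΔCt = (27.60−16.18) − (26.28−16.20) = 11.42 − 10.08 = 1.34; fold change = 2^-1.34 = 0.395
CG9911: ΔΔCt = (27.47−16.18) − (23.53−16.20) = 11.29 − 7.33 = 3.96; fold change = 2^-3.96 = 0.064
CG10680: ΔΔCt = (24.16−16.18) − (28.59−16.20) = 7.98 − 12.39 = -4.41; fold change = 2^4.41 = 21.259
CG30599: ΔΔCt = (26.67−16.18) − (21.27−16.20) = 10.49 − 5.07 = 5.42; fold change = 2^-5.42 = 0.023
CG30599 has the largest |ΔΔCt| = 5.42.

0.023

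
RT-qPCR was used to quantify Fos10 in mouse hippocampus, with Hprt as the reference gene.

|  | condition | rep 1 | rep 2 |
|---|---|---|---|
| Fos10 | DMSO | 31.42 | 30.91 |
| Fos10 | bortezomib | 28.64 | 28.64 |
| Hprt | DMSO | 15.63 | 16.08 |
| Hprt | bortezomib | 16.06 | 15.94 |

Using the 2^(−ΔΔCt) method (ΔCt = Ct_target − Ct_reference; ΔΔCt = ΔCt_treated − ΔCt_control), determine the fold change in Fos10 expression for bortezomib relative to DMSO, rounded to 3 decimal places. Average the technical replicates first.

Mean Ct: Fos10 DMSO 31.165; Fos10 bortezomib 28.640; Hprt DMSO 15.855; Hprt bortezomib 16.000
ΔCt(DMSO) = 31.165 − 15.855 = 15.310
ΔCt(bortezomib) = 28.640 − 16.000 = 12.640
ΔΔCt = 12.640 − 15.310 = -2.670
Fold change = 2^(−(-2.670)) = 2^2.670 = 6.3643

6.364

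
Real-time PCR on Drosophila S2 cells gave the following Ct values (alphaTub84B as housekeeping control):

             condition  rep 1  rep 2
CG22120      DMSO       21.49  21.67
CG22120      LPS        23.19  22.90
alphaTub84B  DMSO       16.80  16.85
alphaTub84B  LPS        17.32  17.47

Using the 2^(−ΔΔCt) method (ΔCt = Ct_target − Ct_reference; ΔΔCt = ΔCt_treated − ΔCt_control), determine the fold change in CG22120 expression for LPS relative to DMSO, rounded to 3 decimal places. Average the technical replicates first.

Mean Ct: CG22120 DMSO 21.580; CG22120 LPS 23.045; alphaTub84B DMSO 16.825; alphaTub84B LPS 17.395
ΔCt(DMSO) = 21.580 − 16.825 = 4.755
ΔCt(LPS) = 23.045 − 17.395 = 5.650
ΔΔCt = 5.650 − 4.755 = 0.895
Fold change = 2^(−0.895) = 0.5377

0.538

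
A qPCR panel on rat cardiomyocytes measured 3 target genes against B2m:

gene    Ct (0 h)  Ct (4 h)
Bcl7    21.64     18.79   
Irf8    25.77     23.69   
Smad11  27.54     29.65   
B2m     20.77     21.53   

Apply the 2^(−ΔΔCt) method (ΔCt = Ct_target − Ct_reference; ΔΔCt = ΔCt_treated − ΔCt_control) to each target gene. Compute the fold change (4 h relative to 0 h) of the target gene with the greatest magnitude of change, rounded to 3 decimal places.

Bcl7: ΔΔCt = (18.79−21.53) − (21.64−20.77) = -2.74 − 0.87 = -3.61; fold change = 2^3.61 = 12.210
Irf8: ΔΔCt = (23.69−21.53) − (25.77−20.77) = 2.16 − 5.00 = -2.84; fold change = 2^2.84 = 7.160
Smad11: ΔΔCt = (29.65−21.53) − (27.54−20.77) = 8.12 − 6.77 = 1.35; fold change = 2^-1.35 = 0.392
Bcl7 has the largest |ΔΔCt| = 3.61.

12.210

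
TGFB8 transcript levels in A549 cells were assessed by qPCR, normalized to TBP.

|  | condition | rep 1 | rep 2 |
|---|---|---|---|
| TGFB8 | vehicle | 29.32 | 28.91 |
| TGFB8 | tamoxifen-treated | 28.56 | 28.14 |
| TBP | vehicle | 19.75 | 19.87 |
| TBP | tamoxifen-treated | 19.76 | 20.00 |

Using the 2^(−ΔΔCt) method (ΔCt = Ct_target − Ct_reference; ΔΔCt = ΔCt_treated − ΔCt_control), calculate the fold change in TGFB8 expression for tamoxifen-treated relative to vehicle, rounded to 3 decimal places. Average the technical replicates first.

1.784

Mean Ct: TGFB8 vehicle 29.115; TGFB8 tamoxifen-treated 28.350; TBP vehicle 19.810; TBP tamoxifen-treated 19.880
ΔCt(vehicle) = 29.115 − 19.810 = 9.305
ΔCt(tamoxifen-treated) = 28.350 − 19.880 = 8.470
ΔΔCt = 8.470 − 9.305 = -0.835
Fold change = 2^(−(-0.835)) = 2^0.835 = 1.7839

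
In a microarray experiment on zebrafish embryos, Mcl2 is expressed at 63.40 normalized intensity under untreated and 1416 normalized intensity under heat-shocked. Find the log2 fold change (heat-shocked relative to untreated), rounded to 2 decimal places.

Fold change = 1416 / 63.40 = 22.3344
log2(22.3344) = 4.481

4.48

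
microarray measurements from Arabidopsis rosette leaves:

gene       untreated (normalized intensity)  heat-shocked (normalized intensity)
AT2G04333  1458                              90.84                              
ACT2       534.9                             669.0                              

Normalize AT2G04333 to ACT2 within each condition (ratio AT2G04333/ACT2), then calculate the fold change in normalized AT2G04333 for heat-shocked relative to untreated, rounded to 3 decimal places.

AT2G04333/ACT2 (untreated) = 1458 / 534.9 = 2.7257
AT2G04333/ACT2 (heat-shocked) = 90.84 / 669.0 = 0.13578
Fold change = 0.13578 / 2.7257 = 0.0498

0.050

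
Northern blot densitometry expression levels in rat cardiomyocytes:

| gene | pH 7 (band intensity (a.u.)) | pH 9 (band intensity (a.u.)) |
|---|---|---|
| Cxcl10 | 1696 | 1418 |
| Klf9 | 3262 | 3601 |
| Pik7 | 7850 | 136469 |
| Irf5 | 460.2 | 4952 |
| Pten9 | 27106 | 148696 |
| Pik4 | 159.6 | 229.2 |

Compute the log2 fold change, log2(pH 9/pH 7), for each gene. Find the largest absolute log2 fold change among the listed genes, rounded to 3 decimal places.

log2(1418/1696) = -0.258  (Cxcl10)
log2(3601/3262) = 0.143  (Klf9)
log2(136469/7850) = 4.120  (Pik7)
log2(4952/460.2) = 3.428  (Irf5)
log2(148696/27106) = 2.456  (Pten9)
log2(229.2/159.6) = 0.522  (Pik4)
The largest magnitude belongs to Pik7.

4.120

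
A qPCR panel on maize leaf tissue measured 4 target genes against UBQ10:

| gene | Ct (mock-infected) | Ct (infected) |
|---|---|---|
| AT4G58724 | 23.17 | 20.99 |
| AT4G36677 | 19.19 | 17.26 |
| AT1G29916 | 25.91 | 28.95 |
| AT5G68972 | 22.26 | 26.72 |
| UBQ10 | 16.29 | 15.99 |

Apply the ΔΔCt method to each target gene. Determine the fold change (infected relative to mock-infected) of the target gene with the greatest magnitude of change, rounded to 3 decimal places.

AT4G58724: ΔΔCt = (20.99−15.99) − (23.17−16.29) = 5.00 − 6.88 = -1.88; fold change = 2^1.88 = 3.681
AT4G36677: ΔΔCt = (17.26−15.99) − (19.19−16.29) = 1.27 − 2.90 = -1.63; fold change = 2^1.63 = 3.095
AT1G29916: ΔΔCt = (28.95−15.99) − (25.91−16.29) = 12.96 − 9.62 = 3.34; fold change = 2^-3.34 = 0.099
AT5G68972: ΔΔCt = (26.72−15.99) − (22.26−16.29) = 10.73 − 5.97 = 4.76; fold change = 2^-4.76 = 0.037
AT5G68972 has the largest |ΔΔCt| = 4.76.

0.037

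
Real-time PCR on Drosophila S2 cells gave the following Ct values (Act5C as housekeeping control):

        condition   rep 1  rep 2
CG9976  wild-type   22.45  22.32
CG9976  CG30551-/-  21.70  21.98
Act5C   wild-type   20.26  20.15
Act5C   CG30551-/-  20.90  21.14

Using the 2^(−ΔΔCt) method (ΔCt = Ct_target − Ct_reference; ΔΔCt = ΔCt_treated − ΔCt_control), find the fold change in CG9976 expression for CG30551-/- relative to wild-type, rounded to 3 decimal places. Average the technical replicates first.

2.567

Mean Ct: CG9976 wild-type 22.385; CG9976 CG30551-/- 21.840; Act5C wild-type 20.205; Act5C CG30551-/- 21.020
ΔCt(wild-type) = 22.385 − 20.205 = 2.180
ΔCt(CG30551-/-) = 21.840 − 21.020 = 0.820
ΔΔCt = 0.820 − 2.180 = -1.360
Fold change = 2^(−(-1.360)) = 2^1.360 = 2.5669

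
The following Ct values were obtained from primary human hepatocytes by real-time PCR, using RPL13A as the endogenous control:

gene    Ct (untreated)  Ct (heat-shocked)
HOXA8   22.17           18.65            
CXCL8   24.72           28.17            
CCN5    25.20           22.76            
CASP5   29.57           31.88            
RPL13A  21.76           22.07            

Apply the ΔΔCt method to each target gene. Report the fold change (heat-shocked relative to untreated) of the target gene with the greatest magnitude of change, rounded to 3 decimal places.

HOXA8: ΔΔCt = (18.65−22.07) − (22.17−21.76) = -3.42 − 0.41 = -3.83; fold change = 2^3.83 = 14.221
CXCL8: ΔΔCt = (28.17−22.07) − (24.72−21.76) = 6.10 − 2.96 = 3.14; fold change = 2^-3.14 = 0.113
CCN5: ΔΔCt = (22.76−22.07) − (25.20−21.76) = 0.69 − 3.44 = -2.75; fold change = 2^2.75 = 6.727
CASP5: ΔΔCt = (31.88−22.07) − (29.57−21.76) = 9.81 − 7.81 = 2.00; fold change = 2^-2.00 = 0.250
HOXA8 has the largest |ΔΔCt| = 3.83.

14.221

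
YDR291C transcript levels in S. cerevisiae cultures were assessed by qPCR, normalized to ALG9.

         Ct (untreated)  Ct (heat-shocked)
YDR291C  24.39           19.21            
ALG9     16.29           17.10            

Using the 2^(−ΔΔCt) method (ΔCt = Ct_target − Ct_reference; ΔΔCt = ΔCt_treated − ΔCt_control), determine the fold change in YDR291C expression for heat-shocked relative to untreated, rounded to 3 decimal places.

ΔCt(untreated) = 24.390 − 16.290 = 8.100
ΔCt(heat-shocked) = 19.210 − 17.100 = 2.110
ΔΔCt = 2.110 − 8.100 = -5.990
Fold change = 2^(−(-5.990)) = 2^5.990 = 63.5579

63.558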